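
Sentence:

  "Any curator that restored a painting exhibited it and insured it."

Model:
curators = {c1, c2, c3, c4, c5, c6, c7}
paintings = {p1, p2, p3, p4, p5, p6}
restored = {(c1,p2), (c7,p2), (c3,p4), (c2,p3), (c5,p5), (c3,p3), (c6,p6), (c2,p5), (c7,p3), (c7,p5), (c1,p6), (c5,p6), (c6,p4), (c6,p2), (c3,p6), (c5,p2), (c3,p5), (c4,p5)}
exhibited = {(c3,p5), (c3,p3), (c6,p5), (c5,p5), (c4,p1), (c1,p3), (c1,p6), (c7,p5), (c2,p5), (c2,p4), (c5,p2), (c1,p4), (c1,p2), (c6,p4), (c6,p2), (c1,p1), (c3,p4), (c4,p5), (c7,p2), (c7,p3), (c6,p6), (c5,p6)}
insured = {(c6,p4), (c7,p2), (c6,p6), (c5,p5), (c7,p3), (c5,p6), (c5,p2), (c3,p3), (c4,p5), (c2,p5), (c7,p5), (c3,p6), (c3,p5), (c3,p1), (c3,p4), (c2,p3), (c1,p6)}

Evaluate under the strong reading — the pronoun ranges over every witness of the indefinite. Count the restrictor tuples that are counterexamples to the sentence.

4

"it" takes "a painting" as antecedent — a donkey pronoun bound across the clause boundary.
Strong reading: for every (c,p) with restored(c,p), exhibited(c,p) ∧ insured(c,p).
Restrictor pairs: (c1,p2) ✗  (c1,p6) ✓  (c2,p3) ✗  (c2,p5) ✓  (c3,p3) ✓  (c3,p4) ✓  (c3,p5) ✓  (c3,p6) ✗  (c4,p5) ✓  (c5,p2) ✓  (c5,p5) ✓  (c5,p6) ✓  (c6,p2) ✗  (c6,p4) ✓  (c6,p6) ✓  (c7,p2) ✓  (c7,p3) ✓  (c7,p5) ✓
Counterexamples (restrictor pairs failing the scope): 4.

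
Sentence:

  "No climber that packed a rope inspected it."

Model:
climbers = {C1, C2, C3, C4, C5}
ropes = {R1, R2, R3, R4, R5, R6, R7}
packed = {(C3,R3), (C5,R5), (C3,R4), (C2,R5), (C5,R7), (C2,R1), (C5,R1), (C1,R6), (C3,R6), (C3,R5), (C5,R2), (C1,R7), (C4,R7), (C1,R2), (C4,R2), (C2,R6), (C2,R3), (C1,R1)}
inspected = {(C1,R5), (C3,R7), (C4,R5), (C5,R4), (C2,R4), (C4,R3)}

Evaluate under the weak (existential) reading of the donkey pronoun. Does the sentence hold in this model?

True

"it" takes "a rope" as antecedent — a donkey pronoun bound across the clause boundary.
Truth condition: for no (c,r) with packed(c,r) does inspected(c,r) hold.
Restrictor pairs — does the scope hold? (C1,R1):fails  (C1,R2):fails  (C1,R6):fails  (C1,R7):fails  (C2,R1):fails  (C2,R3):fails  (C2,R5):fails  (C2,R6):fails  (C3,R3):fails  (C3,R4):fails  (C3,R5):fails  (C3,R6):fails  (C4,R2):fails  (C4,R7):fails  (C5,R1):fails  (C5,R2):fails  (C5,R5):fails  (C5,R7):fails
Scope holds for no restrictor pair, so the sentence is true.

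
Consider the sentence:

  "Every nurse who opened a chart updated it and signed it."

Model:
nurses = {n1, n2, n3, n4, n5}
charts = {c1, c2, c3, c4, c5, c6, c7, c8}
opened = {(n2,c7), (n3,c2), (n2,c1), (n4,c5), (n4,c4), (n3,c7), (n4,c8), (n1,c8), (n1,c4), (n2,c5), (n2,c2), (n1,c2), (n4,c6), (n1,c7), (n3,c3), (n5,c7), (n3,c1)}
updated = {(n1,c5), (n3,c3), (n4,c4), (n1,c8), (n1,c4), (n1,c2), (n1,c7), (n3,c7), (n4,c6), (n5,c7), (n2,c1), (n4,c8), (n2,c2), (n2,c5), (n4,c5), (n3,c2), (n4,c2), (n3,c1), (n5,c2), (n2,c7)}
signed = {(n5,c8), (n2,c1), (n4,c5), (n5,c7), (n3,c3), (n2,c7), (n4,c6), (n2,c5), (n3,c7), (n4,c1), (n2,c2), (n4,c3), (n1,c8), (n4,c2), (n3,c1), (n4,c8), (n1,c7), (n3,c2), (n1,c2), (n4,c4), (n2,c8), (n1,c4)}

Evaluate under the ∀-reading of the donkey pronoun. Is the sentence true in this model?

True

"it" takes "a chart" as antecedent — a donkey pronoun bound across the clause boundary.
Strong reading: for every (n,c) with opened(n,c), updated(n,c) ∧ signed(n,c).
Restrictor pairs: (n1,c2) ✓  (n1,c4) ✓  (n1,c7) ✓  (n1,c8) ✓  (n2,c1) ✓  (n2,c2) ✓  (n2,c5) ✓  (n2,c7) ✓  (n3,c1) ✓  (n3,c2) ✓  (n3,c3) ✓  (n3,c7) ✓  (n4,c4) ✓  (n4,c5) ✓  (n4,c6) ✓  (n4,c8) ✓  (n5,c7) ✓
Every restrictor pair satisfies the scope.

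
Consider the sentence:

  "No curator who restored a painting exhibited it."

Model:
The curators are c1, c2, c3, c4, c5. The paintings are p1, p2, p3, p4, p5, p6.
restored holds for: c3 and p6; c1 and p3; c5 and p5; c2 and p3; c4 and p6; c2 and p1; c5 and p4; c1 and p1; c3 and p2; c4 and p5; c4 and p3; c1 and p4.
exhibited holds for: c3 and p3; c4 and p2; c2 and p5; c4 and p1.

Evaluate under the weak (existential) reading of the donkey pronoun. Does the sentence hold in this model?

"it" takes "a painting" as antecedent — a donkey pronoun bound across the clause boundary.
Truth condition: for no (c,p) with restored(c,p) does exhibited(c,p) hold.
Restrictor pairs — does the scope hold? (c1,p1):fails  (c1,p3):fails  (c1,p4):fails  (c2,p1):fails  (c2,p3):fails  (c3,p2):fails  (c3,p6):fails  (c4,p3):fails  (c4,p5):fails  (c4,p6):fails  (c5,p4):fails  (c5,p5):fails
Scope holds for no restrictor pair, so the sentence is true.

True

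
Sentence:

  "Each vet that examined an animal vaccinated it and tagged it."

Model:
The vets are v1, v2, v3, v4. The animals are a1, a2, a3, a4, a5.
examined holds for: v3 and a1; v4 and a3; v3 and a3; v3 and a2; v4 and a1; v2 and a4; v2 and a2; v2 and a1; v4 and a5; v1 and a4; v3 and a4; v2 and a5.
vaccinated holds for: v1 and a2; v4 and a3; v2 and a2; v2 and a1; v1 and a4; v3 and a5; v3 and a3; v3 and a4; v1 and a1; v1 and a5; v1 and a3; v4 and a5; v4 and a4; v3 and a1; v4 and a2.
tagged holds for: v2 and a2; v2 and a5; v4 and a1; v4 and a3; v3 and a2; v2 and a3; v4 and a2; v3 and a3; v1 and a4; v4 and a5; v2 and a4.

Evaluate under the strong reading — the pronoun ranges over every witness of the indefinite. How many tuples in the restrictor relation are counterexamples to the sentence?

7

"it" takes "an animal" as antecedent — a donkey pronoun bound across the clause boundary.
Strong reading: for every (v,a) with examined(v,a), vaccinated(v,a) ∧ tagged(v,a).
Restrictor pairs: (v1,a4) ✓  (v2,a1) ✗  (v2,a2) ✓  (v2,a4) ✗  (v2,a5) ✗  (v3,a1) ✗  (v3,a2) ✗  (v3,a3) ✓  (v3,a4) ✗  (v4,a1) ✗  (v4,a3) ✓  (v4,a5) ✓
Counterexamples (restrictor pairs failing the scope): 7.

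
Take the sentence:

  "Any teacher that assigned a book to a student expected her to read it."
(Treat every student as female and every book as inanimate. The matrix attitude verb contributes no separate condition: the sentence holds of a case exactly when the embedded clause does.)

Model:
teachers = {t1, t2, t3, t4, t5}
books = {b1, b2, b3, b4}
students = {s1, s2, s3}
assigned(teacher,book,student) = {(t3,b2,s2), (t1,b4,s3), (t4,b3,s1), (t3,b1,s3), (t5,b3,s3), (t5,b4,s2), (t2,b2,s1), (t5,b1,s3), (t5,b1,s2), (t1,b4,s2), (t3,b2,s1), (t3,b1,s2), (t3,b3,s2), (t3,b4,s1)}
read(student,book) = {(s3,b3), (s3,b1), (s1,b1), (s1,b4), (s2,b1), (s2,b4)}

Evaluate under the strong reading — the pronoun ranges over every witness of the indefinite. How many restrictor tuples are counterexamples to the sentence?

6

"her" takes "a student" as antecedent and "it" takes "a book"; both are donkey pronouns co-varying with the restrictor.
Strong reading: for every (t,b,s) with assigned(t,b,s), read(s,b).
Restrictor triples: (t1,b4,s2)→read(s2,b4) ✓  (t1,b4,s3)→read(s3,b4) ✗  (t2,b2,s1)→read(s1,b2) ✗  (t3,b1,s2)→read(s2,b1) ✓  (t3,b1,s3)→read(s3,b1) ✓  (t3,b2,s1)→read(s1,b2) ✗  (t3,b2,s2)→read(s2,b2) ✗  (t3,b3,s2)→read(s2,b3) ✗  (t3,b4,s1)→read(s1,b4) ✓  (t4,b3,s1)→read(s1,b3) ✗  (t5,b1,s2)→read(s2,b1) ✓  (t5,b1,s3)→read(s3,b1) ✓  (t5,b3,s3)→read(s3,b3) ✓  (t5,b4,s2)→read(s2,b4) ✓
Counterexamples (restrictor triples failing the scope): 6.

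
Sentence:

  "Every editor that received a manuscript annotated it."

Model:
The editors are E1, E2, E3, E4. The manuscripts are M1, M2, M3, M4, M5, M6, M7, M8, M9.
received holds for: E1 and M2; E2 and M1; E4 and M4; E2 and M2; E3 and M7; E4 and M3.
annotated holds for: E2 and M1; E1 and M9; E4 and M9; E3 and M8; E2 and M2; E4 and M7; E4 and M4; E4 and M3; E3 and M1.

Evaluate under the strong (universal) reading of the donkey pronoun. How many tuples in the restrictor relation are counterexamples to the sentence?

2

"it" takes "a manuscript" as antecedent — a donkey pronoun bound across the clause boundary.
Strong reading: for every (e,m) with received(e,m), annotated(e,m).
Restrictor pairs: (E1,M2) ✗  (E2,M1) ✓  (E2,M2) ✓  (E3,M7) ✗  (E4,M3) ✓  (E4,M4) ✓
Counterexamples (restrictor pairs failing the scope): 2.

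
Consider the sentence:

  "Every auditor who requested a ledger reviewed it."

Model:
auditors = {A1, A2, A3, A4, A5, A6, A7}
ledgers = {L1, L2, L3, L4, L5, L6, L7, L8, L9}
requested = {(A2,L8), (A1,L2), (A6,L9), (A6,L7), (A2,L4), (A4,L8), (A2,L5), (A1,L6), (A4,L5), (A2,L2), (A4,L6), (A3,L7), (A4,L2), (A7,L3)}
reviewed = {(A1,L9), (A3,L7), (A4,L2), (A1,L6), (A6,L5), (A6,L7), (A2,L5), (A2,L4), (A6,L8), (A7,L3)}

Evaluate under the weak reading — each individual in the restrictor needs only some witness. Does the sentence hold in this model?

"it" takes "a ledger" as antecedent — a donkey pronoun bound across the clause boundary.
Weak reading: every auditor a with some requested-ledger has at least one requested-ledger l such that reviewed(a,l).
Per auditor: A1:✓  A2:✓  A3:✓  A4:✓  A6:✓  A7:✓
Every auditor in the restrictor has a witness.

True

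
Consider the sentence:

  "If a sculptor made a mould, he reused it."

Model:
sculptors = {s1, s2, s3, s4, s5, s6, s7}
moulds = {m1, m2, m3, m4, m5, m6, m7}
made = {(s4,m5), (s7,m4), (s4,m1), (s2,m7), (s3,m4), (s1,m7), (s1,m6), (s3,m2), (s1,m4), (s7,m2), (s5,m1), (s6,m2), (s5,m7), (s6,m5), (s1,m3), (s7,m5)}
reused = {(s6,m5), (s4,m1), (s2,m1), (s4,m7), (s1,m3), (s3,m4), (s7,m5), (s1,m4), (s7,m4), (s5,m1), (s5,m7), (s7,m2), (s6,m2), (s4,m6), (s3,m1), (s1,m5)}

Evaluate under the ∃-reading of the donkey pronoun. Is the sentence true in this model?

False

"it" takes "a mould" as antecedent — a donkey pronoun bound across the clause boundary.
Weak reading: every sculptor s with some made-mould has at least one made-mould m such that reused(s,m).
Per sculptor: s1:✓  s2:✗  s3:✓  s4:✓  s5:✓  s6:✓  s7:✓
s2 has no witness among its made-moulds.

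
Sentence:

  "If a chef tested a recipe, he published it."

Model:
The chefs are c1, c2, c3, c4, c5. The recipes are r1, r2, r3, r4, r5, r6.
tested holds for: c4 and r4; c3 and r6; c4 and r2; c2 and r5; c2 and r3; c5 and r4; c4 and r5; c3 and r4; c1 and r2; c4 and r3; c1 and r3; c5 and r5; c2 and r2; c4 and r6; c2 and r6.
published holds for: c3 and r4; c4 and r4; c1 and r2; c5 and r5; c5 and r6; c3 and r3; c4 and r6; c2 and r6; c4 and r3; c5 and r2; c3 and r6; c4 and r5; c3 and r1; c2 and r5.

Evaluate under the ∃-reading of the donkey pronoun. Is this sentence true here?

True

"it" takes "a recipe" as antecedent — a donkey pronoun bound across the clause boundary.
Weak reading: every chef c with some tested-recipe has at least one tested-recipe r such that published(c,r).
Per chef: c1:✓  c2:✓  c3:✓  c4:✓  c5:✓
Every chef in the restrictor has a witness.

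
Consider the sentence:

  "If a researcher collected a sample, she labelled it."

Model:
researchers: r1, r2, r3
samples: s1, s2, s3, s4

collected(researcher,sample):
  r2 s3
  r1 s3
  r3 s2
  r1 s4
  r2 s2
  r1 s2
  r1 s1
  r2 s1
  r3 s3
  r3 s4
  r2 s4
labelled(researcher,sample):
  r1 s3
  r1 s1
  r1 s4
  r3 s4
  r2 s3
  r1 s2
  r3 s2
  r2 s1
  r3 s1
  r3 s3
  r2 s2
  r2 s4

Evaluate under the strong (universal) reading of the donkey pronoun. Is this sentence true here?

"it" takes "a sample" as antecedent — a donkey pronoun bound across the clause boundary.
Strong reading: for every (r,s) with collected(r,s), labelled(r,s).
Restrictor pairs: (r1,s1) ✓  (r1,s2) ✓  (r1,s3) ✓  (r1,s4) ✓  (r2,s1) ✓  (r2,s2) ✓  (r2,s3) ✓  (r2,s4) ✓  (r3,s2) ✓  (r3,s3) ✓  (r3,s4) ✓
Every restrictor pair satisfies the scope.

True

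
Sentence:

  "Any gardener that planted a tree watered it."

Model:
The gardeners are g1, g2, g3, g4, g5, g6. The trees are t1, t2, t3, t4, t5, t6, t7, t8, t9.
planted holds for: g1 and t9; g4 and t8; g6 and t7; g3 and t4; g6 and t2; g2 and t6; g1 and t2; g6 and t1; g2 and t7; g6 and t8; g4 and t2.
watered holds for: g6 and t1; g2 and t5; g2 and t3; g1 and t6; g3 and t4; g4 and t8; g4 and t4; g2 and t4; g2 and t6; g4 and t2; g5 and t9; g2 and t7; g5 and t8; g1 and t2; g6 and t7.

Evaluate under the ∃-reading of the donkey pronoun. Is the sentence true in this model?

"it" takes "a tree" as antecedent — a donkey pronoun bound across the clause boundary.
Weak reading: every gardener g with some planted-tree has at least one planted-tree t such that watered(g,t).
Per gardener: g1:✓  g2:✓  g3:✓  g4:✓  g6:✓
Every gardener in the restrictor has a witness.

True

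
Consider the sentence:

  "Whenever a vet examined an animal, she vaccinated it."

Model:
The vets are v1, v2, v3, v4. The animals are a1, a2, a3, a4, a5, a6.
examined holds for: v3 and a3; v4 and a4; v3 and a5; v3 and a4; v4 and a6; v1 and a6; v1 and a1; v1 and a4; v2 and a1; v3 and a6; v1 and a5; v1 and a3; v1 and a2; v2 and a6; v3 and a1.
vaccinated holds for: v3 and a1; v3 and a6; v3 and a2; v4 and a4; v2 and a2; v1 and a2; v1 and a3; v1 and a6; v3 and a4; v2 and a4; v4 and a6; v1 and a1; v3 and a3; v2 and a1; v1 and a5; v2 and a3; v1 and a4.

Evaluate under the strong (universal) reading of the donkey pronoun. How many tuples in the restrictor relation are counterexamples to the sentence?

2

"it" takes "an animal" as antecedent — a donkey pronoun bound across the clause boundary.
Strong reading: for every (v,a) with examined(v,a), vaccinated(v,a).
Restrictor pairs: (v1,a1) ✓  (v1,a2) ✓  (v1,a3) ✓  (v1,a4) ✓  (v1,a5) ✓  (v1,a6) ✓  (v2,a1) ✓  (v2,a6) ✗  (v3,a1) ✓  (v3,a3) ✓  (v3,a4) ✓  (v3,a5) ✗  (v3,a6) ✓  (v4,a4) ✓  (v4,a6) ✓
Counterexamples (restrictor pairs failing the scope): 2.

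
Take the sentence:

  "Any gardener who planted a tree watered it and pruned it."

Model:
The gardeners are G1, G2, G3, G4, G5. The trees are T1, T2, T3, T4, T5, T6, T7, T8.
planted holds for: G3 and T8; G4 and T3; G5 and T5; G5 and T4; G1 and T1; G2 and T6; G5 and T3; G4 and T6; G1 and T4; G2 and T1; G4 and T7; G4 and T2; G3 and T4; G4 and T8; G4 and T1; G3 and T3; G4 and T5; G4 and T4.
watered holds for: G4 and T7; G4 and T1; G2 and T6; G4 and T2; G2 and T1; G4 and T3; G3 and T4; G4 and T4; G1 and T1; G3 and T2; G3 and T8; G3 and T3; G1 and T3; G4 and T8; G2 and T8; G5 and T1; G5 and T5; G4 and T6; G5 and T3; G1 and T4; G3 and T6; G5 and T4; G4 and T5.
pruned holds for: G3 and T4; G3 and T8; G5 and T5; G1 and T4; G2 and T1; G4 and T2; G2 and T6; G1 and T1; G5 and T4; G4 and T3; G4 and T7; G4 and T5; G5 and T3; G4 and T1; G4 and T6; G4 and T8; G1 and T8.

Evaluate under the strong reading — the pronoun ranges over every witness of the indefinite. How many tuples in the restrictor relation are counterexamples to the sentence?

"it" takes "a tree" as antecedent — a donkey pronoun bound across the clause boundary.
Strong reading: for every (g,t) with planted(g,t), watered(g,t) ∧ pruned(g,t).
Restrictor pairs: (G1,T1) ✓  (G1,T4) ✓  (G2,T1) ✓  (G2,T6) ✓  (G3,T3) ✗  (G3,T4) ✓  (G3,T8) ✓  (G4,T1) ✓  (G4,T2) ✓  (G4,T3) ✓  (G4,T4) ✗  (G4,T5) ✓  (G4,T6) ✓  (G4,T7) ✓  (G4,T8) ✓  (G5,T3) ✓  (G5,T4) ✓  (G5,T5) ✓
Counterexamples (restrictor pairs failing the scope): 2.

2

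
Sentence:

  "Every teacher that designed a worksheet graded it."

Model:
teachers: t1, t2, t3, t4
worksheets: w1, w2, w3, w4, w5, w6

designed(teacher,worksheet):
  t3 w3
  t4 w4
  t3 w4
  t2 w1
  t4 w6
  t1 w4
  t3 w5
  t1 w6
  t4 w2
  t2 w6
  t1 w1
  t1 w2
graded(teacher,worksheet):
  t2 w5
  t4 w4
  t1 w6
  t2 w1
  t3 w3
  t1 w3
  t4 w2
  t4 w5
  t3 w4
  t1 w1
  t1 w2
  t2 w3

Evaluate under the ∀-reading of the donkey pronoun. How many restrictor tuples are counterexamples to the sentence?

"it" takes "a worksheet" as antecedent — a donkey pronoun bound across the clause boundary.
Strong reading: for every (t,w) with designed(t,w), graded(t,w).
Restrictor pairs: (t1,w1) ✓  (t1,w2) ✓  (t1,w4) ✗  (t1,w6) ✓  (t2,w1) ✓  (t2,w6) ✗  (t3,w3) ✓  (t3,w4) ✓  (t3,w5) ✗  (t4,w2) ✓  (t4,w4) ✓  (t4,w6) ✗
Counterexamples (restrictor pairs failing the scope): 4.

4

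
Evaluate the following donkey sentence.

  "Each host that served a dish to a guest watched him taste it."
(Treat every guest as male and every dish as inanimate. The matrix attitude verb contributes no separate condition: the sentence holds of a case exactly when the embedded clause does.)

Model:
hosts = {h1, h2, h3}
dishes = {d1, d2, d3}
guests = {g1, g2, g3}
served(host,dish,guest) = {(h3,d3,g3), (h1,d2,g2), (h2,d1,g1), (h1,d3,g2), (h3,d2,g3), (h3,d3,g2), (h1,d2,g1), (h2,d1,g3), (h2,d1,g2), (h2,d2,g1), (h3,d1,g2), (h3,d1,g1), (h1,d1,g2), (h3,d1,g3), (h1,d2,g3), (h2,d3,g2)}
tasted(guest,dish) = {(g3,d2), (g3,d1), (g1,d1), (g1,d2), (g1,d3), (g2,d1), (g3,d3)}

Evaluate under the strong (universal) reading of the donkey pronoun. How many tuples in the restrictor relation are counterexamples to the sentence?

"him" takes "a guest" as antecedent and "it" takes "a dish"; both are donkey pronouns co-varying with the restrictor.
Strong reading: for every (h,d,g) with served(h,d,g), tasted(g,d).
Restrictor triples: (h1,d1,g2)→tasted(g2,d1) ✓  (h1,d2,g1)→tasted(g1,d2) ✓  (h1,d2,g2)→tasted(g2,d2) ✗  (h1,d2,g3)→tasted(g3,d2) ✓  (h1,d3,g2)→tasted(g2,d3) ✗  (h2,d1,g1)→tasted(g1,d1) ✓  (h2,d1,g2)→tasted(g2,d1) ✓  (h2,d1,g3)→tasted(g3,d1) ✓  (h2,d2,g1)→tasted(g1,d2) ✓  (h2,d3,g2)→tasted(g2,d3) ✗  (h3,d1,g1)→tasted(g1,d1) ✓  (h3,d1,g2)→tasted(g2,d1) ✓  (h3,d1,g3)→tasted(g3,d1) ✓  (h3,d2,g3)→tasted(g3,d2) ✓  (h3,d3,g2)→tasted(g2,d3) ✗  (h3,d3,g3)→tasted(g3,d3) ✓
Counterexamples (restrictor triples failing the scope): 4.

4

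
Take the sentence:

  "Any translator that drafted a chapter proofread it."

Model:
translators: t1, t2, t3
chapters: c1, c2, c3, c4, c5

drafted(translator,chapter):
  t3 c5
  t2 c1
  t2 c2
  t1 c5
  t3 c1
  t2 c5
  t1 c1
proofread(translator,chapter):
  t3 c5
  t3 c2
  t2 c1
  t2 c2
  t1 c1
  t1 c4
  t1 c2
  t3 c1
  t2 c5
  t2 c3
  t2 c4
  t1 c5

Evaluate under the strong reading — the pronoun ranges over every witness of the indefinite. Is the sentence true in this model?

"it" takes "a chapter" as antecedent — a donkey pronoun bound across the clause boundary.
Strong reading: for every (t,c) with drafted(t,c), proofread(t,c).
Restrictor pairs: (t1,c1) ✓  (t1,c5) ✓  (t2,c1) ✓  (t2,c2) ✓  (t2,c5) ✓  (t3,c1) ✓  (t3,c5) ✓
Every restrictor pair satisfies the scope.

True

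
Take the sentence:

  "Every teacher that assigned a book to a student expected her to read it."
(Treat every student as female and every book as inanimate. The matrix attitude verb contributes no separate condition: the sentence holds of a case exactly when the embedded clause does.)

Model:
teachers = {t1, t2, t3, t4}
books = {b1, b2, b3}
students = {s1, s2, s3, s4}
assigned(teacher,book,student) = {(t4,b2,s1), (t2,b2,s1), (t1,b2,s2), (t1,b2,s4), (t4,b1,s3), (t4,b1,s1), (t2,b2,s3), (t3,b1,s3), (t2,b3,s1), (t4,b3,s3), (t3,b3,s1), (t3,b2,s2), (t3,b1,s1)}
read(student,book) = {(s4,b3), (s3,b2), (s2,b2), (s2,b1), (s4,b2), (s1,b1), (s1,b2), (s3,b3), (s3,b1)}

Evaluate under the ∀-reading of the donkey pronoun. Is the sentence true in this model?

False

"her" takes "a student" as antecedent and "it" takes "a book"; both are donkey pronouns co-varying with the restrictor.
Strong reading: for every (t,b,s) with assigned(t,b,s), read(s,b).
Restrictor triples: (t1,b2,s2)→read(s2,b2) ✓  (t1,b2,s4)→read(s4,b2) ✓  (t2,b2,s1)→read(s1,b2) ✓  (t2,b2,s3)→read(s3,b2) ✓  (t2,b3,s1)→read(s1,b3) ✗  (t3,b1,s1)→read(s1,b1) ✓  (t3,b1,s3)→read(s3,b1) ✓  (t3,b2,s2)→read(s2,b2) ✓  (t3,b3,s1)→read(s1,b3) ✗  (t4,b1,s1)→read(s1,b1) ✓  (t4,b1,s3)→read(s3,b1) ✓  (t4,b2,s1)→read(s1,b2) ✓  (t4,b3,s3)→read(s3,b3) ✓
Counterexample: (t2,b3,s1) — read(s1,b3) does not hold.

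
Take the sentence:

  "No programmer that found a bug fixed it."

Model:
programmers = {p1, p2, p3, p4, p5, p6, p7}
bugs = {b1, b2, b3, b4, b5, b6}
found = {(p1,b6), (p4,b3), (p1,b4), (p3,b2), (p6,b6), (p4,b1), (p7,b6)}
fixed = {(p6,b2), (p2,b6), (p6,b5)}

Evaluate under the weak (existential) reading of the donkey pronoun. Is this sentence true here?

True

"it" takes "a bug" as antecedent — a donkey pronoun bound across the clause boundary.
Truth condition: for no (p,b) with found(p,b) does fixed(p,b) hold.
Restrictor pairs — does the scope hold? (p1,b4):fails  (p1,b6):fails  (p3,b2):fails  (p4,b1):fails  (p4,b3):fails  (p6,b6):fails  (p7,b6):fails
Scope holds for no restrictor pair, so the sentence is true.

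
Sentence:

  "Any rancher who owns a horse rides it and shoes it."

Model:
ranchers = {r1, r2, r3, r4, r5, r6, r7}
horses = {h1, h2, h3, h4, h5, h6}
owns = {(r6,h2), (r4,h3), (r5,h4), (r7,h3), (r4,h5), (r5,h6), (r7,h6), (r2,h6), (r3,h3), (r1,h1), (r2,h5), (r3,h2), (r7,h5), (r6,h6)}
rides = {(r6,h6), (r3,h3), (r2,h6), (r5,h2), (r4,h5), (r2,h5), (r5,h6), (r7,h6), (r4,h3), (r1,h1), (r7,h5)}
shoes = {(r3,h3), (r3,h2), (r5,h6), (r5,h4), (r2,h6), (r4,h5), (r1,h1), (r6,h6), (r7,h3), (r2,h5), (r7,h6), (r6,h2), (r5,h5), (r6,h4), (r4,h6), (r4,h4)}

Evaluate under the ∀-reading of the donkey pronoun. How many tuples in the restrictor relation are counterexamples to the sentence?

"it" takes "a horse" as antecedent — a donkey pronoun bound across the clause boundary.
Strong reading: for every (r,h) with owns(r,h), rides(r,h) ∧ shoes(r,h).
Restrictor pairs: (r1,h1) ✓  (r2,h5) ✓  (r2,h6) ✓  (r3,h2) ✗  (r3,h3) ✓  (r4,h3) ✗  (r4,h5) ✓  (r5,h4) ✗  (r5,h6) ✓  (r6,h2) ✗  (r6,h6) ✓  (r7,h3) ✗  (r7,h5) ✗  (r7,h6) ✓
Counterexamples (restrictor pairs failing the scope): 6.

6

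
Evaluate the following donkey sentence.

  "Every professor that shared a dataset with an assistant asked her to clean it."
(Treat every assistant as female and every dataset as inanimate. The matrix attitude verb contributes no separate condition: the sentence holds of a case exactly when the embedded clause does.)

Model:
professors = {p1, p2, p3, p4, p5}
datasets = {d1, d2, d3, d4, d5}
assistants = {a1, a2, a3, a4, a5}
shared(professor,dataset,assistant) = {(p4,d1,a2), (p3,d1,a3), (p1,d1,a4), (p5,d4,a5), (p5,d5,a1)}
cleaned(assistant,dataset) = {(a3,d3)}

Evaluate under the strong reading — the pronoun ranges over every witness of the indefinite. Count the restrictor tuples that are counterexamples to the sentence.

"her" takes "an assistant" as antecedent and "it" takes "a dataset"; both are donkey pronouns co-varying with the restrictor.
Strong reading: for every (p,d,a) with shared(p,d,a), cleaned(a,d).
Restrictor triples: (p1,d1,a4)→cleaned(a4,d1) ✗  (p3,d1,a3)→cleaned(a3,d1) ✗  (p4,d1,a2)→cleaned(a2,d1) ✗  (p5,d4,a5)→cleaned(a5,d4) ✗  (p5,d5,a1)→cleaned(a1,d5) ✗
Counterexamples (restrictor triples failing the scope): 5.

5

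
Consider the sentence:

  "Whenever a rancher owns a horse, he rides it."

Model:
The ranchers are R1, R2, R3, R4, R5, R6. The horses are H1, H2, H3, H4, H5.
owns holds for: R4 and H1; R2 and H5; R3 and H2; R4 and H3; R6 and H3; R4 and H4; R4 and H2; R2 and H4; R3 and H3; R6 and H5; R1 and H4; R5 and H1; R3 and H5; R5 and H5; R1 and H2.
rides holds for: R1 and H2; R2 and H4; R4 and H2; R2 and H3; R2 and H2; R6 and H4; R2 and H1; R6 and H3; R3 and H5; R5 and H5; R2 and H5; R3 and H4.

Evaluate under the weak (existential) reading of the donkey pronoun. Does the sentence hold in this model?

"it" takes "a horse" as antecedent — a donkey pronoun bound across the clause boundary.
Weak reading: every rancher r with some owns-horse has at least one owns-horse h such that rides(r,h).
Per rancher: R1:✓  R2:✓  R3:✓  R4:✓  R5:✓  R6:✓
Every rancher in the restrictor has a witness.

True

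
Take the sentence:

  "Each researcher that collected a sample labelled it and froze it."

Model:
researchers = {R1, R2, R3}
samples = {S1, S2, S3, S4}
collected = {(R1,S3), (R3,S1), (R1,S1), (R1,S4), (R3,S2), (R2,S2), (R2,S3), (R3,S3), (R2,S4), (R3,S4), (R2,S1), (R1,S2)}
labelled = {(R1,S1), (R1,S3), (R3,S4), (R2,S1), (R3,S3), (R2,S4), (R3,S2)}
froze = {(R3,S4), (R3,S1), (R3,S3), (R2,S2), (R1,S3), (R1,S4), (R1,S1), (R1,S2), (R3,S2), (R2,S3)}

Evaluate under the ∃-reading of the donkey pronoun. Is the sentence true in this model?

False

"it" takes "a sample" as antecedent — a donkey pronoun bound across the clause boundary.
Weak reading: every researcher r with some collected-sample has at least one collected-sample s such that labelled(r,s) ∧ froze(r,s).
Per researcher: R1:✓  R2:✗  R3:✓
R2 has no witness among its collected-samples.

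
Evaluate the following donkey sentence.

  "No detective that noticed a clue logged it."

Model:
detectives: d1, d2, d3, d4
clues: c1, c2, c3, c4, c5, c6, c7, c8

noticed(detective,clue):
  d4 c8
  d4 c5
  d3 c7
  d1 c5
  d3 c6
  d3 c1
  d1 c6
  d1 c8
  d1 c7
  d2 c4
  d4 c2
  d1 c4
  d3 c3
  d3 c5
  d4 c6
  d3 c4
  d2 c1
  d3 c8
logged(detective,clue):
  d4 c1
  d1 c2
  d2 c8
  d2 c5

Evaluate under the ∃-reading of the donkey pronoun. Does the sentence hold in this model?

"it" takes "a clue" as antecedent — a donkey pronoun bound across the clause boundary.
Truth condition: for no (d,c) with noticed(d,c) does logged(d,c) hold.
Restrictor pairs — does the scope hold? (d1,c4):fails  (d1,c5):fails  (d1,c6):fails  (d1,c7):fails  (d1,c8):fails  (d2,c1):fails  (d2,c4):fails  (d3,c1):fails  (d3,c3):fails  (d3,c4):fails  (d3,c5):fails  (d3,c6):fails  (d3,c7):fails  (d3,c8):fails  (d4,c2):fails  (d4,c5):fails  (d4,c6):fails  (d4,c8):fails
Scope holds for no restrictor pair, so the sentence is true.

True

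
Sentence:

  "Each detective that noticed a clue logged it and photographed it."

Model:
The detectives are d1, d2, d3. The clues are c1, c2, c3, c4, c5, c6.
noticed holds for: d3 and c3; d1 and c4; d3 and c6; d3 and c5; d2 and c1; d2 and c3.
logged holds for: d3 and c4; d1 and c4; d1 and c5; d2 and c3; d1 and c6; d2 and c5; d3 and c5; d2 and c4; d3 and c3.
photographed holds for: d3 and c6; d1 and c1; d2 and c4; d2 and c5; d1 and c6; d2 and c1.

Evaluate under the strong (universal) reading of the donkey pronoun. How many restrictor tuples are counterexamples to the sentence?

"it" takes "a clue" as antecedent — a donkey pronoun bound across the clause boundary.
Strong reading: for every (d,c) with noticed(d,c), logged(d,c) ∧ photographed(d,c).
Restrictor pairs: (d1,c4) ✗  (d2,c1) ✗  (d2,c3) ✗  (d3,c3) ✗  (d3,c5) ✗  (d3,c6) ✗
Counterexamples (restrictor pairs failing the scope): 6.

6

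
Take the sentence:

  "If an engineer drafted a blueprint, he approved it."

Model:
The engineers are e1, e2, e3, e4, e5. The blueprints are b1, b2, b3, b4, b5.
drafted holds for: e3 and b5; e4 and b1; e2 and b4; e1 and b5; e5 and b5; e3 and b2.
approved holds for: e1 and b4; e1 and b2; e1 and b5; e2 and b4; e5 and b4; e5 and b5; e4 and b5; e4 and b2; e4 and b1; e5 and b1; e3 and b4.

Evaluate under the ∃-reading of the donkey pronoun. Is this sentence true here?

False

"it" takes "a blueprint" as antecedent — a donkey pronoun bound across the clause boundary.
Weak reading: every engineer e with some drafted-blueprint has at least one drafted-blueprint b such that approved(e,b).
Per engineer: e1:✓  e2:✓  e3:✗  e4:✓  e5:✓
e3 has no witness among its drafted-blueprints.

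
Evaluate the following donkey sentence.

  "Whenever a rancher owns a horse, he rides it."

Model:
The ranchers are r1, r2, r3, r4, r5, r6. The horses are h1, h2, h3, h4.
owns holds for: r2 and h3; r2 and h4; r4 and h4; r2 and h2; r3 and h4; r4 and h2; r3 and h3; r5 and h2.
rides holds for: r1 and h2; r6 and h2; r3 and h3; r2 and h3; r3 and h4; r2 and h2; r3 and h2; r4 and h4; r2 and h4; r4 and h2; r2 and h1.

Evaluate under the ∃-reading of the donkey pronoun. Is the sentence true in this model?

"it" takes "a horse" as antecedent — a donkey pronoun bound across the clause boundary.
Weak reading: every rancher r with some owns-horse has at least one owns-horse h such that rides(r,h).
Per rancher: r2:✓  r3:✓  r4:✓  r5:✗
r5 has no witness among its owns-horses.

False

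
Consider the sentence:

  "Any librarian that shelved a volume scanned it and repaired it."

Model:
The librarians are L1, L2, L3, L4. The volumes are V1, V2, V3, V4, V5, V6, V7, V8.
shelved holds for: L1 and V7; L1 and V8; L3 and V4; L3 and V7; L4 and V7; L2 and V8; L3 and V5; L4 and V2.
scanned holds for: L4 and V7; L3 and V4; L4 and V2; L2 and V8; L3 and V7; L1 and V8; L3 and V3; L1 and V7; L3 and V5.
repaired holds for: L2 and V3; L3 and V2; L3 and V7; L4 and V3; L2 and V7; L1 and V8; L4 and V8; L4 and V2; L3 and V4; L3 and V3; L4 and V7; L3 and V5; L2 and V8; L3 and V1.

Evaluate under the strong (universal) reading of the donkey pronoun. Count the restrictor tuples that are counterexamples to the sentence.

1

"it" takes "a volume" as antecedent — a donkey pronoun bound across the clause boundary.
Strong reading: for every (l,v) with shelved(l,v), scanned(l,v) ∧ repaired(l,v).
Restrictor pairs: (L1,V7) ✗  (L1,V8) ✓  (L2,V8) ✓  (L3,V4) ✓  (L3,V5) ✓  (L3,V7) ✓  (L4,V2) ✓  (L4,V7) ✓
Counterexamples (restrictor pairs failing the scope): 1.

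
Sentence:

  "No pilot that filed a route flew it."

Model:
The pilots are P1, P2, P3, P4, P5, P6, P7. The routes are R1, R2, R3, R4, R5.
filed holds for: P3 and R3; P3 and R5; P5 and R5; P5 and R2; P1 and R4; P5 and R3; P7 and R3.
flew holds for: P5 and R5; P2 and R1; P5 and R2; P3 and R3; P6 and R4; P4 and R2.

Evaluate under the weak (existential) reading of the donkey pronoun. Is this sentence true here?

False

"it" takes "a route" as antecedent — a donkey pronoun bound across the clause boundary.
Truth condition: for no (p,r) with filed(p,r) does flew(p,r) hold.
Restrictor pairs — does the scope hold? (P1,R4):fails  (P3,R3):holds  (P3,R5):fails  (P5,R2):holds  (P5,R3):fails  (P5,R5):holds  (P7,R3):fails
Scope holds for 3 pair(s), so the sentence is false.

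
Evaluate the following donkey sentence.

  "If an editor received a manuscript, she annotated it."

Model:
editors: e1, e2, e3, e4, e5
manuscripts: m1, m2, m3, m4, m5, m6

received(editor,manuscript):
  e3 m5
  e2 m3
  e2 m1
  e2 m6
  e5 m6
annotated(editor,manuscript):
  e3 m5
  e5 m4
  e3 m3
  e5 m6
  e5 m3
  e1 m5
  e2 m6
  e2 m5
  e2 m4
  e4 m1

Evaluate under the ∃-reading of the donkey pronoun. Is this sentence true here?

"it" takes "a manuscript" as antecedent — a donkey pronoun bound across the clause boundary.
Weak reading: every editor e with some received-manuscript has at least one received-manuscript m such that annotated(e,m).
Per editor: e2:✓  e3:✓  e5:✓
Every editor in the restrictor has a witness.

True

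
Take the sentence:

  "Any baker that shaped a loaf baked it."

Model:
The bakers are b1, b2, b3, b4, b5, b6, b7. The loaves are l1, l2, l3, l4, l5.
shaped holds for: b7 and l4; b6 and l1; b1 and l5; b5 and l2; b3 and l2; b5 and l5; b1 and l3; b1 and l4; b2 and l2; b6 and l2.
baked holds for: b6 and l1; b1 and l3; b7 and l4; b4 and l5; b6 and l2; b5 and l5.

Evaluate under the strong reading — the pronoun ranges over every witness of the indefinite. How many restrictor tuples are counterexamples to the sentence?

"it" takes "a loaf" as antecedent — a donkey pronoun bound across the clause boundary.
Strong reading: for every (b,l) with shaped(b,l), baked(b,l).
Restrictor pairs: (b1,l3) ✓  (b1,l4) ✗  (b1,l5) ✗  (b2,l2) ✗  (b3,l2) ✗  (b5,l2) ✗  (b5,l5) ✓  (b6,l1) ✓  (b6,l2) ✓  (b7,l4) ✓
Counterexamples (restrictor pairs failing the scope): 5.

5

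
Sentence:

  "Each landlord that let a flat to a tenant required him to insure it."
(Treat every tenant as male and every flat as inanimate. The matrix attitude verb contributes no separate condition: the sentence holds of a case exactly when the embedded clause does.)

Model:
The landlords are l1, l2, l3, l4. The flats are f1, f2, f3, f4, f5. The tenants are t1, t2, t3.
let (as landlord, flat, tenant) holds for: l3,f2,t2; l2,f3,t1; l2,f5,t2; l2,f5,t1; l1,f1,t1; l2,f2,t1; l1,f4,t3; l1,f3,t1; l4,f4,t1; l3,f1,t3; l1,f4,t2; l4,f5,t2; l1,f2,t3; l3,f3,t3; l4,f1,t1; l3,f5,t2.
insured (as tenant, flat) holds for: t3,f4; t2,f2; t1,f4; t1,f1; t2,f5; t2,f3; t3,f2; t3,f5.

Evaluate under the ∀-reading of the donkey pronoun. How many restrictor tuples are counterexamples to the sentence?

7

"him" takes "a tenant" as antecedent and "it" takes "a flat"; both are donkey pronouns co-varying with the restrictor.
Strong reading: for every (l,f,t) with let(l,f,t), insured(t,f).
Restrictor triples: (l1,f1,t1)→insured(t1,f1) ✓  (l1,f2,t3)→insured(t3,f2) ✓  (l1,f3,t1)→insured(t1,f3) ✗  (l1,f4,t2)→insured(t2,f4) ✗  (l1,f4,t3)→insured(t3,f4) ✓  (l2,f2,t1)→insured(t1,f2) ✗  (l2,f3,t1)→insured(t1,f3) ✗  (l2,f5,t1)→insured(t1,f5) ✗  (l2,f5,t2)→insured(t2,f5) ✓  (l3,f1,t3)→insured(t3,f1) ✗  (l3,f2,t2)→insured(t2,f2) ✓  (l3,f3,t3)→insured(t3,f3) ✗  (l3,f5,t2)→insured(t2,f5) ✓  (l4,f1,t1)→insured(t1,f1) ✓  (l4,f4,t1)→insured(t1,f4) ✓  (l4,f5,t2)→insured(t2,f5) ✓
Counterexamples (restrictor triples failing the scope): 7.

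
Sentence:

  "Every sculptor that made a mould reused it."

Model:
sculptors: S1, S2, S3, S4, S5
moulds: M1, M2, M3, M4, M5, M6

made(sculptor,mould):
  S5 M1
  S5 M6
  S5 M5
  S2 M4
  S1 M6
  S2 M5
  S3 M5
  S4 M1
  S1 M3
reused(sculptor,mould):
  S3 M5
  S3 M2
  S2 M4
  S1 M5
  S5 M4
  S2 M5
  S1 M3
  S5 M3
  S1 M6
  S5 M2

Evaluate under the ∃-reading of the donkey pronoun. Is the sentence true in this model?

False

"it" takes "a mould" as antecedent — a donkey pronoun bound across the clause boundary.
Weak reading: every sculptor s with some made-mould has at least one made-mould m such that reused(s,m).
Per sculptor: S1:✓  S2:✓  S3:✓  S4:✗  S5:✗
S4 has no witness among its made-moulds.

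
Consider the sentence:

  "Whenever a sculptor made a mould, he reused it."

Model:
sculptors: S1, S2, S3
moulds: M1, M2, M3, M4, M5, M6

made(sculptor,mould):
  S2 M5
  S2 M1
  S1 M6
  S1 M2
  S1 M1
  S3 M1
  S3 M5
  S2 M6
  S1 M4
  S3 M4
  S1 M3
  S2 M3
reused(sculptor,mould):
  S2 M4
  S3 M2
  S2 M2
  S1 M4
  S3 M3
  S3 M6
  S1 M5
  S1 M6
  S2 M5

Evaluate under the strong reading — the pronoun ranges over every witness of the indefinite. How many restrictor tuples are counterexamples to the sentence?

"it" takes "a mould" as antecedent — a donkey pronoun bound across the clause boundary.
Strong reading: for every (s,m) with made(s,m), reused(s,m).
Restrictor pairs: (S1,M1) ✗  (S1,M2) ✗  (S1,M3) ✗  (S1,M4) ✓  (S1,M6) ✓  (S2,M1) ✗  (S2,M3) ✗  (S2,M5) ✓  (S2,M6) ✗  (S3,M1) ✗  (S3,M4) ✗  (S3,M5) ✗
Counterexamples (restrictor pairs failing the scope): 9.

9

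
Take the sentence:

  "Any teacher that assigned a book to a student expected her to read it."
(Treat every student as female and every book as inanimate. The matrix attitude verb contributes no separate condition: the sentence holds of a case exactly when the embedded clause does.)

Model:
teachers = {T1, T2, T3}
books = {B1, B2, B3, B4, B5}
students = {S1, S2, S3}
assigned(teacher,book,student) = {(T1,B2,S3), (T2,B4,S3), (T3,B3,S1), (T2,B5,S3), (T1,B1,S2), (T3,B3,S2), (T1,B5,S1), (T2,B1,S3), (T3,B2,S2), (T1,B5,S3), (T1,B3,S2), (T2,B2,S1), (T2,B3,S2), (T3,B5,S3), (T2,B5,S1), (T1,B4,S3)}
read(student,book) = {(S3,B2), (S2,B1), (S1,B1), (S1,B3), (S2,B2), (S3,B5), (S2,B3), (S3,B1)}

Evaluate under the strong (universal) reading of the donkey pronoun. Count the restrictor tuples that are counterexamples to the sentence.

5

"her" takes "a student" as antecedent and "it" takes "a book"; both are donkey pronouns co-varying with the restrictor.
Strong reading: for every (t,b,s) with assigned(t,b,s), read(s,b).
Restrictor triples: (T1,B1,S2)→read(S2,B1) ✓  (T1,B2,S3)→read(S3,B2) ✓  (T1,B3,S2)→read(S2,B3) ✓  (T1,B4,S3)→read(S3,B4) ✗  (T1,B5,S1)→read(S1,B5) ✗  (T1,B5,S3)→read(S3,B5) ✓  (T2,B1,S3)→read(S3,B1) ✓  (T2,B2,S1)→read(S1,B2) ✗  (T2,B3,S2)→read(S2,B3) ✓  (T2,B4,S3)→read(S3,B4) ✗  (T2,B5,S1)→read(S1,B5) ✗  (T2,B5,S3)→read(S3,B5) ✓  (T3,B2,S2)→read(S2,B2) ✓  (T3,B3,S1)→read(S1,B3) ✓  (T3,B3,S2)→read(S2,B3) ✓  (T3,B5,S3)→read(S3,B5) ✓
Counterexamples (restrictor triples failing the scope): 5.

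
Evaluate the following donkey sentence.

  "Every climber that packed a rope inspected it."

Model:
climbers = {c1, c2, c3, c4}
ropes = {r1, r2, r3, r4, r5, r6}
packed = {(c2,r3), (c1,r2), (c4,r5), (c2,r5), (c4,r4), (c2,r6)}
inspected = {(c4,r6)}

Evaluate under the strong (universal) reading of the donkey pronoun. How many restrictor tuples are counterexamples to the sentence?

6

"it" takes "a rope" as antecedent — a donkey pronoun bound across the clause boundary.
Strong reading: for every (c,r) with packed(c,r), inspected(c,r).
Restrictor pairs: (c1,r2) ✗  (c2,r3) ✗  (c2,r5) ✗  (c2,r6) ✗  (c4,r4) ✗  (c4,r5) ✗
Counterexamples (restrictor pairs failing the scope): 6.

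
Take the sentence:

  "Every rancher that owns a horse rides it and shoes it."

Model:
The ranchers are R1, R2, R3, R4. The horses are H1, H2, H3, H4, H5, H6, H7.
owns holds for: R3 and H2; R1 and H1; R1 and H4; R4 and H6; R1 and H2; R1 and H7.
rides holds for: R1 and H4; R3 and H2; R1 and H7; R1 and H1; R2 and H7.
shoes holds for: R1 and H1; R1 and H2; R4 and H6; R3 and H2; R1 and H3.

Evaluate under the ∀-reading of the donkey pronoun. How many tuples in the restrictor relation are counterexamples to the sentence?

"it" takes "a horse" as antecedent — a donkey pronoun bound across the clause boundary.
Strong reading: for every (r,h) with owns(r,h), rides(r,h) ∧ shoes(r,h).
Restrictor pairs: (R1,H1) ✓  (R1,H2) ✗  (R1,H4) ✗  (R1,H7) ✗  (R3,H2) ✓  (R4,H6) ✗
Counterexamples (restrictor pairs failing the scope): 4.

4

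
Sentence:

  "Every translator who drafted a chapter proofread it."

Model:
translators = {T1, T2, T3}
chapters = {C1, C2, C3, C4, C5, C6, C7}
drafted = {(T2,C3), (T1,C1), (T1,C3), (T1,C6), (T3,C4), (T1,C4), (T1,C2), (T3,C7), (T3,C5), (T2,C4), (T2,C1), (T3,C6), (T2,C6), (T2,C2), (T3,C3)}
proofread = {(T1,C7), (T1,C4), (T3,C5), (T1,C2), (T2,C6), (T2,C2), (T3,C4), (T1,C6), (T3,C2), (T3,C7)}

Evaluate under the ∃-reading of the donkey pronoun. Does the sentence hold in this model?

"it" takes "a chapter" as antecedent — a donkey pronoun bound across the clause boundary.
Weak reading: every translator t with some drafted-chapter has at least one drafted-chapter c such that proofread(t,c).
Per translator: T1:✓  T2:✓  T3:✓
Every translator in the restrictor has a witness.

True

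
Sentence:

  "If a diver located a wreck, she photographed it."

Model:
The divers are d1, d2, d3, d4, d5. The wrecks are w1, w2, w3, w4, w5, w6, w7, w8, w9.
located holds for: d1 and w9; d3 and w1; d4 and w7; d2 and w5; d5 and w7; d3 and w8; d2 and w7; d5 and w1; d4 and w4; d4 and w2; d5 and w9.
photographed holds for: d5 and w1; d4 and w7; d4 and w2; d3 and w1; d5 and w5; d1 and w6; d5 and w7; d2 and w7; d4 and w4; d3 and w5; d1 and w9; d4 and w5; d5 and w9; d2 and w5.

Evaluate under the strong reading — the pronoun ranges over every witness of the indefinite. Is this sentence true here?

"it" takes "a wreck" as antecedent — a donkey pronoun bound across the clause boundary.
Strong reading: for every (d,w) with located(d,w), photographed(d,w).
Restrictor pairs: (d1,w9) ✓  (d2,w5) ✓  (d2,w7) ✓  (d3,w1) ✓  (d3,w8) ✗  (d4,w2) ✓  (d4,w4) ✓  (d4,w7) ✓  (d5,w1) ✓  (d5,w7) ✓  (d5,w9) ✓
Counterexample: (d3,w8) is in located but fails the scope.

False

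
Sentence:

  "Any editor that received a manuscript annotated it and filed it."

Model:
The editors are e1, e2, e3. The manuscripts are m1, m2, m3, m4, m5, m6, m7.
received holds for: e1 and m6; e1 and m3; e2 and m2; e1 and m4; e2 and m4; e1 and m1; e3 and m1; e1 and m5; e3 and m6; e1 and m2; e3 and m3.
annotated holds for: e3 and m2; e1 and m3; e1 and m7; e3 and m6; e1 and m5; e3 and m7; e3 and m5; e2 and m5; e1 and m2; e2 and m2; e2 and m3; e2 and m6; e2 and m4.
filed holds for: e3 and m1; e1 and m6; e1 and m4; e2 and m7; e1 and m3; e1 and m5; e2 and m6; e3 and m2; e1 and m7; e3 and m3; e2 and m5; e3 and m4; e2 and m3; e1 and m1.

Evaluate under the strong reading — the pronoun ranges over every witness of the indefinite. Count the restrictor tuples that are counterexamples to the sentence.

"it" takes "a manuscript" as antecedent — a donkey pronoun bound across the clause boundary.
Strong reading: for every (e,m) with received(e,m), annotated(e,m) ∧ filed(e,m).
Restrictor pairs: (e1,m1) ✗  (e1,m2) ✗  (e1,m3) ✓  (e1,m4) ✗  (e1,m5) ✓  (e1,m6) ✗  (e2,m2) ✗  (e2,m4) ✗  (e3,m1) ✗  (e3,m3) ✗  (e3,m6) ✗
Counterexamples (restrictor pairs failing the scope): 9.

9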